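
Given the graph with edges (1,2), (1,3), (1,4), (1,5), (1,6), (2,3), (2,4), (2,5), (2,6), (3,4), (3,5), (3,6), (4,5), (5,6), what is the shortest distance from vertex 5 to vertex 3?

Step 1: Build adjacency list:
  1: 2, 3, 4, 5, 6
  2: 1, 3, 4, 5, 6
  3: 1, 2, 4, 5, 6
  4: 1, 2, 3, 5
  5: 1, 2, 3, 4, 6
  6: 1, 2, 3, 5

Step 2: BFS from vertex 5 to find shortest path to 3:
  vertex 1 reached at distance 1
  vertex 2 reached at distance 1
  vertex 3 reached at distance 1

Step 3: Shortest path: 5 -> 3
Path length: 1 edge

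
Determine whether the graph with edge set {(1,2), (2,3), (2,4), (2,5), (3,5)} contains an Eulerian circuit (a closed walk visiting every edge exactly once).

Step 1: Find the degree of each vertex:
  deg(1) = 1
  deg(2) = 4
  deg(3) = 2
  deg(4) = 1
  deg(5) = 2

Step 2: Count vertices with odd degree:
  Odd-degree vertices: 1, 4 (2 total)

Step 3: Apply Euler's theorem:
  - Eulerian circuit exists iff graph is connected and all vertices have even degree
  - Eulerian path exists iff graph is connected and has 0 or 2 odd-degree vertices

Graph is connected with exactly 2 odd-degree vertices (1, 4).
Eulerian path exists (starting and ending at the odd-degree vertices), but no Eulerian circuit.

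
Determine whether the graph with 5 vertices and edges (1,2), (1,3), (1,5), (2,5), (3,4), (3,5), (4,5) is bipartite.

Step 1: Attempt 2-coloring using BFS:
  Start at vertex 1, assign color 0
  Color vertex 2 with color 1 (neighbor of 1)
  Color vertex 3 with color 1 (neighbor of 1)
  Color vertex 5 with color 1 (neighbor of 1)

Step 2: Conflict found! Vertices 2 and 5 are adjacent but have the same color.
This means the graph contains an odd cycle.

The graph is NOT bipartite.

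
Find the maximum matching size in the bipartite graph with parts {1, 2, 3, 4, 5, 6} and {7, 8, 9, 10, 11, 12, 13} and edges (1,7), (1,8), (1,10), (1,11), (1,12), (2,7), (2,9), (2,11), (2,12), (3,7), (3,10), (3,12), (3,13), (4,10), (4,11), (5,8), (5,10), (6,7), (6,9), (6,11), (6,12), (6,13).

Step 1: List the neighbors of each left vertex:
  1: 7, 8, 10, 11, 12
  2: 7, 9, 11, 12
  3: 7, 10, 12, 13
  4: 10, 11
  5: 8, 10
  6: 7, 9, 11, 12, 13

Step 2: Greedily match left vertices, then look for augmenting paths:
  Match 1 -- 7
  Match 2 -- 9
  Match 3 -- 10
  Match 4 -- 11
  Match 5 -- 8
  Match 6 -- 12
  No augmenting path remains.

Step 3: Verify this is maximum:
  Matching size 6 = min(|L|, |R|) = min(6, 7), which is an upper bound, so this matching is maximum.

Maximum matching: {(1,7), (2,9), (3,10), (4,11), (5,8), (6,12)}
Size: 6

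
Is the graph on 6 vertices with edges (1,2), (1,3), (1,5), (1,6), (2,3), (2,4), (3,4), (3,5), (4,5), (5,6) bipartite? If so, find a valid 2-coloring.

Step 1: Attempt 2-coloring using BFS:
  Start at vertex 1, assign color 0
  Color vertex 2 with color 1 (neighbor of 1)
  Color vertex 3 with color 1 (neighbor of 1)
  Color vertex 5 with color 1 (neighbor of 1)
  Color vertex 6 with color 1 (neighbor of 1)

Step 2: Conflict found! Vertices 2 and 3 are adjacent but have the same color.
This means the graph contains an odd cycle.

The graph is NOT bipartite.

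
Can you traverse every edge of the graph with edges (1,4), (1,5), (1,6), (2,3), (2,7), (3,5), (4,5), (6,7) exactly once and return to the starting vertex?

Step 1: Find the degree of each vertex:
  deg(1) = 3
  deg(2) = 2
  deg(3) = 2
  deg(4) = 2
  deg(5) = 3
  deg(6) = 2
  deg(7) = 2

Step 2: Count vertices with odd degree:
  Odd-degree vertices: 1, 5 (2 total)

Step 3: Apply Euler's theorem:
  - Eulerian circuit exists iff graph is connected and all vertices have even degree
  - Eulerian path exists iff graph is connected and has 0 or 2 odd-degree vertices

Graph is connected with exactly 2 odd-degree vertices (1, 5).
Eulerian path exists (starting and ending at the odd-degree vertices), but no Eulerian circuit.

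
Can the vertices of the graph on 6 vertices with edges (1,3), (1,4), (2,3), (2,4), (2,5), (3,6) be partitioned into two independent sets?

Step 1: Attempt 2-coloring using BFS:
  Start at vertex 1, assign color 0
  Color vertex 3 with color 1 (neighbor of 1)
  Color vertex 4 with color 1 (neighbor of 1)
  Color vertex 2 with color 0 (neighbor of 3)
  Color vertex 6 with color 0 (neighbor of 3)
  Color vertex 5 with color 1 (neighbor of 2)

Step 2: 2-coloring succeeded. No conflicts found.
  Set A (color 0): {1, 2, 6}
  Set B (color 1): {3, 4, 5}

The graph is bipartite with partition {1, 2, 6}, {3, 4, 5}.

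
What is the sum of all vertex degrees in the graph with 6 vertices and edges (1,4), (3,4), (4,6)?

Step 1: Count edges incident to each vertex:
  deg(1) = 1 (neighbors: 4)
  deg(2) = 0 (neighbors: none)
  deg(3) = 1 (neighbors: 4)
  deg(4) = 3 (neighbors: 1, 3, 6)
  deg(5) = 0 (neighbors: none)
  deg(6) = 1 (neighbors: 4)

Step 2: Sum all degrees:
  1 + 0 + 1 + 3 + 0 + 1 = 6

Verification: sum of degrees = 2 * |E| = 2 * 3 = 6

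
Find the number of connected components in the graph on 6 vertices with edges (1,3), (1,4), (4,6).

Step 1: Build adjacency list from edges:
  1: 3, 4
  2: (none)
  3: 1
  4: 1, 6
  5: (none)
  6: 4

Step 2: Run BFS/DFS from vertex 1:
  Visited: {1, 3, 4, 6}
  Reached 4 of 6 vertices

Step 3: Only 4 of 6 vertices reached. Graph is disconnected.
Connected components: {1, 3, 4, 6}, {2}, {5}
Number of connected components: 3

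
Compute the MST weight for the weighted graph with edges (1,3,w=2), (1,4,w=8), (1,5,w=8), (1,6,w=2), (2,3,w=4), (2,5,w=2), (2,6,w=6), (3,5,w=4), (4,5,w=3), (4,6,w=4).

Apply Kruskal's algorithm (sort edges by weight, add if no cycle):

Sorted edges by weight:
  (1,3) w=2
  (1,6) w=2
  (2,5) w=2
  (4,5) w=3
  (2,3) w=4
  (3,5) w=4
  (4,6) w=4
  (2,6) w=6
  (1,5) w=8
  (1,4) w=8

Add edge (1,3) w=2 -- no cycle. Running total: 2
Add edge (1,6) w=2 -- no cycle. Running total: 4
Add edge (2,5) w=2 -- no cycle. Running total: 6
Add edge (4,5) w=3 -- no cycle. Running total: 9
Add edge (2,3) w=4 -- no cycle. Running total: 13

MST edges: (1,3,w=2), (1,6,w=2), (2,5,w=2), (4,5,w=3), (2,3,w=4)
Total MST weight: 2 + 2 + 2 + 3 + 4 = 13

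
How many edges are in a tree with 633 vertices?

A tree on n vertices always has exactly n - 1 edges.
For n = 633: edges = 633 - 1 = 632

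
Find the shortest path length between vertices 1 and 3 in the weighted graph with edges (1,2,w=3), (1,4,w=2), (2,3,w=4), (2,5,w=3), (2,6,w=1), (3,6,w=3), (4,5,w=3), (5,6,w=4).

Step 1: Build adjacency list with weights:
  1: 2(w=3), 4(w=2)
  2: 1(w=3), 3(w=4), 5(w=3), 6(w=1)
  3: 2(w=4), 6(w=3)
  4: 1(w=2), 5(w=3)
  5: 2(w=3), 4(w=3), 6(w=4)
  6: 2(w=1), 3(w=3), 5(w=4)

Step 2: Apply Dijkstra's algorithm from vertex 1:
  Visit vertex 1 (distance=0)
    Update dist[2] = 3
    Update dist[4] = 2
  Visit vertex 4 (distance=2)
    Update dist[5] = 5
  Visit vertex 2 (distance=3)
    Update dist[3] = 7
    Update dist[6] = 4
  Visit vertex 6 (distance=4)
  Visit vertex 5 (distance=5)
  Visit vertex 3 (distance=7)

Step 3: Shortest path: 1 -> 2 -> 3
Total weight: 3 + 4 = 7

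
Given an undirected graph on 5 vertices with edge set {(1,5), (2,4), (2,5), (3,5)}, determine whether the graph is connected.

Step 1: Build adjacency list from edges:
  1: 5
  2: 4, 5
  3: 5
  4: 2
  5: 1, 2, 3

Step 2: Run BFS/DFS from vertex 1:
  Visited: {1, 5, 2, 3, 4}
  Reached 5 of 5 vertices

Step 3: All 5 vertices reached from vertex 1, so the graph is connected.
Answer: Yes, the graph is connected.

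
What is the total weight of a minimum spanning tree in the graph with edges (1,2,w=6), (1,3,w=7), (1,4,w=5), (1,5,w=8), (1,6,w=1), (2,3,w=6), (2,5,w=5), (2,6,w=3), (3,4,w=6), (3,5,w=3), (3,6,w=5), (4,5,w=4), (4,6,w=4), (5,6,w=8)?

Apply Kruskal's algorithm (sort edges by weight, add if no cycle):

Sorted edges by weight:
  (1,6) w=1
  (2,6) w=3
  (3,5) w=3
  (4,6) w=4
  (4,5) w=4
  (1,4) w=5
  (2,5) w=5
  (3,6) w=5
  (1,2) w=6
  (2,3) w=6
  (3,4) w=6
  (1,3) w=7
  (1,5) w=8
  (5,6) w=8

Add edge (1,6) w=1 -- no cycle. Running total: 1
Add edge (2,6) w=3 -- no cycle. Running total: 4
Add edge (3,5) w=3 -- no cycle. Running total: 7
Add edge (4,6) w=4 -- no cycle. Running total: 11
Add edge (4,5) w=4 -- no cycle. Running total: 15

MST edges: (1,6,w=1), (2,6,w=3), (3,5,w=3), (4,6,w=4), (4,5,w=4)
Total MST weight: 1 + 3 + 3 + 4 + 4 = 15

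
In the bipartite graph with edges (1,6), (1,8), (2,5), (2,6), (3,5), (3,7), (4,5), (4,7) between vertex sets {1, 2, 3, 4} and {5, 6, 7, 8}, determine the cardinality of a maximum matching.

Step 1: List the neighbors of each left vertex:
  1: 6, 8
  2: 5, 6
  3: 5, 7
  4: 5, 7

Step 2: Greedily match left vertices, then look for augmenting paths:
  Match 1 -- 8
  Match 2 -- 6
  Match 3 -- 7
  Match 4 -- 5
  No augmenting path remains.

Step 3: Verify this is maximum:
  Matching size 4 = min(|L|, |R|) = min(4, 4), which is an upper bound, so this matching is maximum.

Maximum matching: {(1,8), (2,6), (3,7), (4,5)}
Size: 4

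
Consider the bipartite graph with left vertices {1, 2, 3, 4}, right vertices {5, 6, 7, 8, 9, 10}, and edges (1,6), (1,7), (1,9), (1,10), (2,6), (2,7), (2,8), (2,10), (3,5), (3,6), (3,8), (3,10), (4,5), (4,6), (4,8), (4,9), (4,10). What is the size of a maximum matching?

Step 1: List the neighbors of each left vertex:
  1: 6, 7, 9, 10
  2: 6, 7, 8, 10
  3: 5, 6, 8, 10
  4: 5, 6, 8, 9, 10

Step 2: Greedily match left vertices, then look for augmenting paths:
  Match 1 -- 6
  Match 2 -- 7
  Match 3 -- 5
  Match 4 -- 8
  No augmenting path remains.

Step 3: Verify this is maximum:
  Matching size 4 = min(|L|, |R|) = min(4, 6), which is an upper bound, so this matching is maximum.

Maximum matching: {(1,6), (2,7), (3,5), (4,8)}
Size: 4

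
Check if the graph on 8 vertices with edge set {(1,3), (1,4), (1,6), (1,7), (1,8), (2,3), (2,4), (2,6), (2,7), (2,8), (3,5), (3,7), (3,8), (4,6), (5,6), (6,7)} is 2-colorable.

Step 1: Attempt 2-coloring using BFS:
  Start at vertex 1, assign color 0
  Color vertex 3 with color 1 (neighbor of 1)
  Color vertex 4 with color 1 (neighbor of 1)
  Color vertex 6 with color 1 (neighbor of 1)
  Color vertex 7 with color 1 (neighbor of 1)
  Color vertex 8 with color 1 (neighbor of 1)
  Color vertex 2 with color 0 (neighbor of 3)
  Color vertex 5 with color 0 (neighbor of 3)

Step 2: Conflict found! Vertices 3 and 7 are adjacent but have the same color.
This means the graph contains an odd cycle.

The graph is NOT bipartite.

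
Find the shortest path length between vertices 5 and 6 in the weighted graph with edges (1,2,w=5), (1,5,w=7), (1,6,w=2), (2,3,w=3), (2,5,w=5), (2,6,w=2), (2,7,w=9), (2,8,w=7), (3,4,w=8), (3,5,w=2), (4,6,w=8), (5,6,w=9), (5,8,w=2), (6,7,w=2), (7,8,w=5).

Step 1: Build adjacency list with weights:
  1: 2(w=5), 5(w=7), 6(w=2)
  2: 1(w=5), 3(w=3), 5(w=5), 6(w=2), 7(w=9), 8(w=7)
  3: 2(w=3), 4(w=8), 5(w=2)
  4: 3(w=8), 6(w=8)
  5: 1(w=7), 2(w=5), 3(w=2), 6(w=9), 8(w=2)
  6: 1(w=2), 2(w=2), 4(w=8), 5(w=9), 7(w=2)
  7: 2(w=9), 6(w=2), 8(w=5)
  8: 2(w=7), 5(w=2), 7(w=5)

Step 2: Apply Dijkstra's algorithm from vertex 5:
  Visit vertex 5 (distance=0)
    Update dist[1] = 7
    Update dist[2] = 5
    Update dist[3] = 2
    Update dist[6] = 9
    Update dist[8] = 2
  Visit vertex 3 (distance=2)
    Update dist[4] = 10
  Visit vertex 8 (distance=2)
    Update dist[7] = 7
  Visit vertex 2 (distance=5)
    Update dist[6] = 7
  Visit vertex 1 (distance=7)
  Visit vertex 6 (distance=7)

Step 3: Shortest path: 5 -> 2 -> 6
Total weight: 5 + 2 = 7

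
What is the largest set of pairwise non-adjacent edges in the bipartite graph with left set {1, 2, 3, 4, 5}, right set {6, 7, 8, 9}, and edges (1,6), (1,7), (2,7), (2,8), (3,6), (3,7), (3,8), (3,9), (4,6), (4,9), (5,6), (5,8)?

Step 1: List the neighbors of each left vertex:
  1: 6, 7
  2: 7, 8
  3: 6, 7, 8, 9
  4: 6, 9
  5: 6, 8

Step 2: Greedily match left vertices, then look for augmenting paths:
  Match 1 -- 6
  Match 2 -- 7
  Match 3 -- 8
  Match 4 -- 9
  No augmenting path remains.

Step 3: Verify this is maximum:
  Matching size 4 = min(|L|, |R|) = min(5, 4), which is an upper bound, so this matching is maximum.

Maximum matching: {(1,6), (2,7), (3,8), (4,9)}
Size: 4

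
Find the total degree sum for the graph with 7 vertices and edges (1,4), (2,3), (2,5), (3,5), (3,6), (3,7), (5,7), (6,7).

Step 1: Count edges incident to each vertex:
  deg(1) = 1 (neighbors: 4)
  deg(2) = 2 (neighbors: 3, 5)
  deg(3) = 4 (neighbors: 2, 5, 6, 7)
  deg(4) = 1 (neighbors: 1)
  deg(5) = 3 (neighbors: 2, 3, 7)
  deg(6) = 2 (neighbors: 3, 7)
  deg(7) = 3 (neighbors: 3, 5, 6)

Step 2: Sum all degrees:
  1 + 2 + 4 + 1 + 3 + 2 + 3 = 16

Verification: sum of degrees = 2 * |E| = 2 * 8 = 16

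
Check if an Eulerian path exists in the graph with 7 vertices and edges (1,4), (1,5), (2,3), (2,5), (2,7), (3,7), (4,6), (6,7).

Step 1: Find the degree of each vertex:
  deg(1) = 2
  deg(2) = 3
  deg(3) = 2
  deg(4) = 2
  deg(5) = 2
  deg(6) = 2
  deg(7) = 3

Step 2: Count vertices with odd degree:
  Odd-degree vertices: 2, 7 (2 total)

Step 3: Apply Euler's theorem:
  - Eulerian circuit exists iff graph is connected and all vertices have even degree
  - Eulerian path exists iff graph is connected and has 0 or 2 odd-degree vertices

Graph is connected with exactly 2 odd-degree vertices (2, 7).
Eulerian path exists (starting and ending at the odd-degree vertices), but no Eulerian circuit.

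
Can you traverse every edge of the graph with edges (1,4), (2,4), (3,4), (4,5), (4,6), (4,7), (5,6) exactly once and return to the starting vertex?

Step 1: Find the degree of each vertex:
  deg(1) = 1
  deg(2) = 1
  deg(3) = 1
  deg(4) = 6
  deg(5) = 2
  deg(6) = 2
  deg(7) = 1

Step 2: Count vertices with odd degree:
  Odd-degree vertices: 1, 2, 3, 7 (4 total)

Step 3: Apply Euler's theorem:
  - Eulerian circuit exists iff graph is connected and all vertices have even degree
  - Eulerian path exists iff graph is connected and has 0 or 2 odd-degree vertices

Graph has 4 odd-degree vertices (need 0 or 2).
Neither Eulerian path nor Eulerian circuit exists.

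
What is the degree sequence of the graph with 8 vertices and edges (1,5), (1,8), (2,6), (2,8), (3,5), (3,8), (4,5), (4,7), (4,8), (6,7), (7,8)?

Step 1: Count edges incident to each vertex:
  deg(1) = 2 (neighbors: 5, 8)
  deg(2) = 2 (neighbors: 6, 8)
  deg(3) = 2 (neighbors: 5, 8)
  deg(4) = 3 (neighbors: 5, 7, 8)
  deg(5) = 3 (neighbors: 1, 3, 4)
  deg(6) = 2 (neighbors: 2, 7)
  deg(7) = 3 (neighbors: 4, 6, 8)
  deg(8) = 5 (neighbors: 1, 2, 3, 4, 7)

Step 2: Sort degrees in non-increasing order:
  Degrees: [2, 2, 2, 3, 3, 2, 3, 5] -> sorted: [5, 3, 3, 3, 2, 2, 2, 2]

Degree sequence: [5, 3, 3, 3, 2, 2, 2, 2]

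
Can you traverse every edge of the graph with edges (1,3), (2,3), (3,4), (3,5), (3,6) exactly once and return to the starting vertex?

Step 1: Find the degree of each vertex:
  deg(1) = 1
  deg(2) = 1
  deg(3) = 5
  deg(4) = 1
  deg(5) = 1
  deg(6) = 1

Step 2: Count vertices with odd degree:
  Odd-degree vertices: 1, 2, 3, 4, 5, 6 (6 total)

Step 3: Apply Euler's theorem:
  - Eulerian circuit exists iff graph is connected and all vertices have even degree
  - Eulerian path exists iff graph is connected and has 0 or 2 odd-degree vertices

Graph has 6 odd-degree vertices (need 0 or 2).
Neither Eulerian path nor Eulerian circuit exists.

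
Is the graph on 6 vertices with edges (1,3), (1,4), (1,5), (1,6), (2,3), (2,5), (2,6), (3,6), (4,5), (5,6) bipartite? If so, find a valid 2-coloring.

Step 1: Attempt 2-coloring using BFS:
  Start at vertex 1, assign color 0
  Color vertex 3 with color 1 (neighbor of 1)
  Color vertex 4 with color 1 (neighbor of 1)
  Color vertex 5 with color 1 (neighbor of 1)
  Color vertex 6 with color 1 (neighbor of 1)
  Color vertex 2 with color 0 (neighbor of 3)

Step 2: Conflict found! Vertices 3 and 6 are adjacent but have the same color.
This means the graph contains an odd cycle.

The graph is NOT bipartite.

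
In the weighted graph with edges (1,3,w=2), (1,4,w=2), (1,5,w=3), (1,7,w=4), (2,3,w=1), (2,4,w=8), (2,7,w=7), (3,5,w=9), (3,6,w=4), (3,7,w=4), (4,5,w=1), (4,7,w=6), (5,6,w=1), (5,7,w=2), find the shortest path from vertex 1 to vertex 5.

Step 1: Build adjacency list with weights:
  1: 3(w=2), 4(w=2), 5(w=3), 7(w=4)
  2: 3(w=1), 4(w=8), 7(w=7)
  3: 1(w=2), 2(w=1), 5(w=9), 6(w=4), 7(w=4)
  4: 1(w=2), 2(w=8), 5(w=1), 7(w=6)
  5: 1(w=3), 3(w=9), 4(w=1), 6(w=1), 7(w=2)
  6: 3(w=4), 5(w=1)
  7: 1(w=4), 2(w=7), 3(w=4), 4(w=6), 5(w=2)

Step 2: Apply Dijkstra's algorithm from vertex 1:
  Visit vertex 1 (distance=0)
    Update dist[3] = 2
    Update dist[4] = 2
    Update dist[5] = 3
    Update dist[7] = 4
  Visit vertex 3 (distance=2)
    Update dist[2] = 3
    Update dist[6] = 6
  Visit vertex 4 (distance=2)
  Visit vertex 2 (distance=3)
  Visit vertex 5 (distance=3)
    Update dist[6] = 4

Step 3: Shortest path: 1 -> 5
Total weight: 3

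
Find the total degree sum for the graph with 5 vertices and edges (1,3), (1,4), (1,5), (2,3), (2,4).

Step 1: Count edges incident to each vertex:
  deg(1) = 3 (neighbors: 3, 4, 5)
  deg(2) = 2 (neighbors: 3, 4)
  deg(3) = 2 (neighbors: 1, 2)
  deg(4) = 2 (neighbors: 1, 2)
  deg(5) = 1 (neighbors: 1)

Step 2: Sum all degrees:
  3 + 2 + 2 + 2 + 1 = 10

Verification: sum of degrees = 2 * |E| = 2 * 5 = 10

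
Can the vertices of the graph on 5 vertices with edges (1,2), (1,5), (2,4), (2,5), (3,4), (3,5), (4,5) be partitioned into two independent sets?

Step 1: Attempt 2-coloring using BFS:
  Start at vertex 1, assign color 0
  Color vertex 2 with color 1 (neighbor of 1)
  Color vertex 5 with color 1 (neighbor of 1)
  Color vertex 4 with color 0 (neighbor of 2)

Step 2: Conflict found! Vertices 2 and 5 are adjacent but have the same color.
This means the graph contains an odd cycle.

The graph is NOT bipartite.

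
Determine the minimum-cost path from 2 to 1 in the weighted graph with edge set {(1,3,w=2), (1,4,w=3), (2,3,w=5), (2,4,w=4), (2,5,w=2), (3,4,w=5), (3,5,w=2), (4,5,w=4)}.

Step 1: Build adjacency list with weights:
  1: 3(w=2), 4(w=3)
  2: 3(w=5), 4(w=4), 5(w=2)
  3: 1(w=2), 2(w=5), 4(w=5), 5(w=2)
  4: 1(w=3), 2(w=4), 3(w=5), 5(w=4)
  5: 2(w=2), 3(w=2), 4(w=4)

Step 2: Apply Dijkstra's algorithm from vertex 2:
  Visit vertex 2 (distance=0)
    Update dist[3] = 5
    Update dist[4] = 4
    Update dist[5] = 2
  Visit vertex 5 (distance=2)
    Update dist[3] = 4
  Visit vertex 3 (distance=4)
    Update dist[1] = 6
  Visit vertex 4 (distance=4)
  Visit vertex 1 (distance=6)

Step 3: Shortest path: 2 -> 5 -> 3 -> 1
Total weight: 2 + 2 + 2 = 6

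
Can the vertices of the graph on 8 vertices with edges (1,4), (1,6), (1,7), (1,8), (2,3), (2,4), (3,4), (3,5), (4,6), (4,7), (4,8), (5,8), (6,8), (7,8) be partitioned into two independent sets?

Step 1: Attempt 2-coloring using BFS:
  Start at vertex 1, assign color 0
  Color vertex 4 with color 1 (neighbor of 1)
  Color vertex 6 with color 1 (neighbor of 1)
  Color vertex 7 with color 1 (neighbor of 1)
  Color vertex 8 with color 1 (neighbor of 1)
  Color vertex 2 with color 0 (neighbor of 4)
  Color vertex 3 with color 0 (neighbor of 4)

Step 2: Conflict found! Vertices 4 and 6 are adjacent but have the same color.
This means the graph contains an odd cycle.

The graph is NOT bipartite.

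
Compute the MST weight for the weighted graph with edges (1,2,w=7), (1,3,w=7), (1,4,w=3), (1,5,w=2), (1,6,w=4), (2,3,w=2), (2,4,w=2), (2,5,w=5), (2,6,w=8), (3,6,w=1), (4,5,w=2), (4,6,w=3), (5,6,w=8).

Apply Kruskal's algorithm (sort edges by weight, add if no cycle):

Sorted edges by weight:
  (3,6) w=1
  (1,5) w=2
  (2,3) w=2
  (2,4) w=2
  (4,5) w=2
  (1,4) w=3
  (4,6) w=3
  (1,6) w=4
  (2,5) w=5
  (1,2) w=7
  (1,3) w=7
  (2,6) w=8
  (5,6) w=8

Add edge (3,6) w=1 -- no cycle. Running total: 1
Add edge (1,5) w=2 -- no cycle. Running total: 3
Add edge (2,3) w=2 -- no cycle. Running total: 5
Add edge (2,4) w=2 -- no cycle. Running total: 7
Add edge (4,5) w=2 -- no cycle. Running total: 9

MST edges: (3,6,w=1), (1,5,w=2), (2,3,w=2), (2,4,w=2), (4,5,w=2)
Total MST weight: 1 + 2 + 2 + 2 + 2 = 9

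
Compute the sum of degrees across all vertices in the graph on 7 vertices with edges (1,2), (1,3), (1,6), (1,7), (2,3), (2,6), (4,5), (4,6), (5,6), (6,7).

Step 1: Count edges incident to each vertex:
  deg(1) = 4 (neighbors: 2, 3, 6, 7)
  deg(2) = 3 (neighbors: 1, 3, 6)
  deg(3) = 2 (neighbors: 1, 2)
  deg(4) = 2 (neighbors: 5, 6)
  deg(5) = 2 (neighbors: 4, 6)
  deg(6) = 5 (neighbors: 1, 2, 4, 5, 7)
  deg(7) = 2 (neighbors: 1, 6)

Step 2: Sum all degrees:
  4 + 3 + 2 + 2 + 2 + 5 + 2 = 20

Verification: sum of degrees = 2 * |E| = 2 * 10 = 20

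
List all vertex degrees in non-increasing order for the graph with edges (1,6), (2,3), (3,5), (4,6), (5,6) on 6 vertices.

Step 1: Count edges incident to each vertex:
  deg(1) = 1 (neighbors: 6)
  deg(2) = 1 (neighbors: 3)
  deg(3) = 2 (neighbors: 2, 5)
  deg(4) = 1 (neighbors: 6)
  deg(5) = 2 (neighbors: 3, 6)
  deg(6) = 3 (neighbors: 1, 4, 5)

Step 2: Sort degrees in non-increasing order:
  Degrees: [1, 1, 2, 1, 2, 3] -> sorted: [3, 2, 2, 1, 1, 1]

Degree sequence: [3, 2, 2, 1, 1, 1]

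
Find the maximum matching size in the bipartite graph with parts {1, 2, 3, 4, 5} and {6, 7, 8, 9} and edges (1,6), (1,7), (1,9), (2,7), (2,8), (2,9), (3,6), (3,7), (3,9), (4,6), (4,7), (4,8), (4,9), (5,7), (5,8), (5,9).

Step 1: List the neighbors of each left vertex:
  1: 6, 7, 9
  2: 7, 8, 9
  3: 6, 7, 9
  4: 6, 7, 8, 9
  5: 7, 8, 9

Step 2: Greedily match left vertices, then look for augmenting paths:
  Match 1 -- 6
  Match 2 -- 7
  Match 3 -- 9
  Match 4 -- 8
  No augmenting path remains.

Step 3: Verify this is maximum:
  Matching size 4 = min(|L|, |R|) = min(5, 4), which is an upper bound, so this matching is maximum.

Maximum matching: {(1,6), (2,7), (3,9), (4,8)}
Size: 4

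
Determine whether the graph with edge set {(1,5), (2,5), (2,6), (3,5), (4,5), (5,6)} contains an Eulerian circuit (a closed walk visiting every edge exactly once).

Step 1: Find the degree of each vertex:
  deg(1) = 1
  deg(2) = 2
  deg(3) = 1
  deg(4) = 1
  deg(5) = 5
  deg(6) = 2

Step 2: Count vertices with odd degree:
  Odd-degree vertices: 1, 3, 4, 5 (4 total)

Step 3: Apply Euler's theorem:
  - Eulerian circuit exists iff graph is connected and all vertices have even degree
  - Eulerian path exists iff graph is connected and has 0 or 2 odd-degree vertices

Graph has 4 odd-degree vertices (need 0 or 2).
Neither Eulerian path nor Eulerian circuit exists.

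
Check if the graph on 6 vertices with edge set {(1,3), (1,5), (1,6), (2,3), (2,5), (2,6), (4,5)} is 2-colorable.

Step 1: Attempt 2-coloring using BFS:
  Start at vertex 1, assign color 0
  Color vertex 3 with color 1 (neighbor of 1)
  Color vertex 5 with color 1 (neighbor of 1)
  Color vertex 6 with color 1 (neighbor of 1)
  Color vertex 2 with color 0 (neighbor of 3)
  Color vertex 4 with color 0 (neighbor of 5)

Step 2: 2-coloring succeeded. No conflicts found.
  Set A (color 0): {1, 2, 4}
  Set B (color 1): {3, 5, 6}

The graph is bipartite with partition {1, 2, 4}, {3, 5, 6}.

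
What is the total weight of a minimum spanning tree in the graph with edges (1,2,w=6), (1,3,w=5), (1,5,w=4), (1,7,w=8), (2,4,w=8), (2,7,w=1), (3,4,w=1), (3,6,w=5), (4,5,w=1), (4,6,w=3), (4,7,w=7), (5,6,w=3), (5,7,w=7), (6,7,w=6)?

Apply Kruskal's algorithm (sort edges by weight, add if no cycle):

Sorted edges by weight:
  (2,7) w=1
  (3,4) w=1
  (4,5) w=1
  (4,6) w=3
  (5,6) w=3
  (1,5) w=4
  (1,3) w=5
  (3,6) w=5
  (1,2) w=6
  (6,7) w=6
  (4,7) w=7
  (5,7) w=7
  (1,7) w=8
  (2,4) w=8

Add edge (2,7) w=1 -- no cycle. Running total: 1
Add edge (3,4) w=1 -- no cycle. Running total: 2
Add edge (4,5) w=1 -- no cycle. Running total: 3
Add edge (4,6) w=3 -- no cycle. Running total: 6
Skip edge (5,6) w=3 -- would create cycle
Add edge (1,5) w=4 -- no cycle. Running total: 10
Skip edge (1,3) w=5 -- would create cycle
Skip edge (3,6) w=5 -- would create cycle
Add edge (1,2) w=6 -- no cycle. Running total: 16

MST edges: (2,7,w=1), (3,4,w=1), (4,5,w=1), (4,6,w=3), (1,5,w=4), (1,2,w=6)
Total MST weight: 1 + 1 + 1 + 3 + 4 + 6 = 16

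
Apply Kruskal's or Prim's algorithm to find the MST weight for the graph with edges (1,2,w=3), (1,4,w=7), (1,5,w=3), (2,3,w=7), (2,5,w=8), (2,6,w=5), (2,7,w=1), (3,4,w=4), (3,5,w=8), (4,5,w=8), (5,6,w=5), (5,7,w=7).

Apply Kruskal's algorithm (sort edges by weight, add if no cycle):

Sorted edges by weight:
  (2,7) w=1
  (1,2) w=3
  (1,5) w=3
  (3,4) w=4
  (2,6) w=5
  (5,6) w=5
  (1,4) w=7
  (2,3) w=7
  (5,7) w=7
  (2,5) w=8
  (3,5) w=8
  (4,5) w=8

Add edge (2,7) w=1 -- no cycle. Running total: 1
Add edge (1,2) w=3 -- no cycle. Running total: 4
Add edge (1,5) w=3 -- no cycle. Running total: 7
Add edge (3,4) w=4 -- no cycle. Running total: 11
Add edge (2,6) w=5 -- no cycle. Running total: 16
Skip edge (5,6) w=5 -- would create cycle
Add edge (1,4) w=7 -- no cycle. Running total: 23

MST edges: (2,7,w=1), (1,2,w=3), (1,5,w=3), (3,4,w=4), (2,6,w=5), (1,4,w=7)
Total MST weight: 1 + 3 + 3 + 4 + 5 + 7 = 23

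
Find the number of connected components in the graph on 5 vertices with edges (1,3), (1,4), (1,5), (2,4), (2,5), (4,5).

Step 1: Build adjacency list from edges:
  1: 3, 4, 5
  2: 4, 5
  3: 1
  4: 1, 2, 5
  5: 1, 2, 4

Step 2: Run BFS/DFS from vertex 1:
  Visited: {1, 3, 4, 5, 2}
  Reached 5 of 5 vertices

Step 3: All 5 vertices reached from vertex 1, so the graph is connected.
Number of connected components: 1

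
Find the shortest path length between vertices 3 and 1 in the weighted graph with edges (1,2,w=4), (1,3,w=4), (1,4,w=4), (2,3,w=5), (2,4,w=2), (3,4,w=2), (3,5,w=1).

Step 1: Build adjacency list with weights:
  1: 2(w=4), 3(w=4), 4(w=4)
  2: 1(w=4), 3(w=5), 4(w=2)
  3: 1(w=4), 2(w=5), 4(w=2), 5(w=1)
  4: 1(w=4), 2(w=2), 3(w=2)
  5: 3(w=1)

Step 2: Apply Dijkstra's algorithm from vertex 3:
  Visit vertex 3 (distance=0)
    Update dist[1] = 4
    Update dist[2] = 5
    Update dist[4] = 2
    Update dist[5] = 1
  Visit vertex 5 (distance=1)
  Visit vertex 4 (distance=2)
    Update dist[2] = 4
  Visit vertex 1 (distance=4)

Step 3: Shortest path: 3 -> 1
Total weight: 4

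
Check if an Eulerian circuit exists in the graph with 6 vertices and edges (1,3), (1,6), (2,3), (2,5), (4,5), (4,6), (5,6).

Step 1: Find the degree of each vertex:
  deg(1) = 2
  deg(2) = 2
  deg(3) = 2
  deg(4) = 2
  deg(5) = 3
  deg(6) = 3

Step 2: Count vertices with odd degree:
  Odd-degree vertices: 5, 6 (2 total)

Step 3: Apply Euler's theorem:
  - Eulerian circuit exists iff graph is connected and all vertices have even degree
  - Eulerian path exists iff graph is connected and has 0 or 2 odd-degree vertices

Graph is connected with exactly 2 odd-degree vertices (5, 6).
Eulerian path exists (starting and ending at the odd-degree vertices), but no Eulerian circuit.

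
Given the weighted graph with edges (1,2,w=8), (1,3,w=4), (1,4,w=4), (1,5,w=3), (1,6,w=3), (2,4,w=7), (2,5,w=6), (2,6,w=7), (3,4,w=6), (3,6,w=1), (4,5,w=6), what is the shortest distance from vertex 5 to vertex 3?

Step 1: Build adjacency list with weights:
  1: 2(w=8), 3(w=4), 4(w=4), 5(w=3), 6(w=3)
  2: 1(w=8), 4(w=7), 5(w=6), 6(w=7)
  3: 1(w=4), 4(w=6), 6(w=1)
  4: 1(w=4), 2(w=7), 3(w=6), 5(w=6)
  5: 1(w=3), 2(w=6), 4(w=6)
  6: 1(w=3), 2(w=7), 3(w=1)

Step 2: Apply Dijkstra's algorithm from vertex 5:
  Visit vertex 5 (distance=0)
    Update dist[1] = 3
    Update dist[2] = 6
    Update dist[4] = 6
  Visit vertex 1 (distance=3)
    Update dist[3] = 7
    Update dist[6] = 6
  Visit vertex 2 (distance=6)
  Visit vertex 4 (distance=6)
  Visit vertex 6 (distance=6)
  Visit vertex 3 (distance=7)

Step 3: Shortest path: 5 -> 1 -> 3
Total weight: 3 + 4 = 7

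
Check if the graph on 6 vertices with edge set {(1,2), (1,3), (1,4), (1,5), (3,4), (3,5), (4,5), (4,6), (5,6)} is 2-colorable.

Step 1: Attempt 2-coloring using BFS:
  Start at vertex 1, assign color 0
  Color vertex 2 with color 1 (neighbor of 1)
  Color vertex 3 with color 1 (neighbor of 1)
  Color vertex 4 with color 1 (neighbor of 1)
  Color vertex 5 with color 1 (neighbor of 1)

Step 2: Conflict found! Vertices 3 and 4 are adjacent but have the same color.
This means the graph contains an odd cycle.

The graph is NOT bipartite.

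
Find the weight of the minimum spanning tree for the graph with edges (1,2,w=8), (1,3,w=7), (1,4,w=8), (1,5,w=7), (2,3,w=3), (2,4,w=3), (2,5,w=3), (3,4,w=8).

Apply Kruskal's algorithm (sort edges by weight, add if no cycle):

Sorted edges by weight:
  (2,5) w=3
  (2,3) w=3
  (2,4) w=3
  (1,3) w=7
  (1,5) w=7
  (1,4) w=8
  (1,2) w=8
  (3,4) w=8

Add edge (2,5) w=3 -- no cycle. Running total: 3
Add edge (2,3) w=3 -- no cycle. Running total: 6
Add edge (2,4) w=3 -- no cycle. Running total: 9
Add edge (1,3) w=7 -- no cycle. Running total: 16

MST edges: (2,5,w=3), (2,3,w=3), (2,4,w=3), (1,3,w=7)
Total MST weight: 3 + 3 + 3 + 7 = 16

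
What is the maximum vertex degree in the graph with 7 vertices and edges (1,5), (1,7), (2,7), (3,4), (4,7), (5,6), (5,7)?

Step 1: Count edges incident to each vertex:
  deg(1) = 2 (neighbors: 5, 7)
  deg(2) = 1 (neighbors: 7)
  deg(3) = 1 (neighbors: 4)
  deg(4) = 2 (neighbors: 3, 7)
  deg(5) = 3 (neighbors: 1, 6, 7)
  deg(6) = 1 (neighbors: 5)
  deg(7) = 4 (neighbors: 1, 2, 4, 5)

Step 2: Find maximum:
  max(2, 1, 1, 2, 3, 1, 4) = 4 (vertex 7)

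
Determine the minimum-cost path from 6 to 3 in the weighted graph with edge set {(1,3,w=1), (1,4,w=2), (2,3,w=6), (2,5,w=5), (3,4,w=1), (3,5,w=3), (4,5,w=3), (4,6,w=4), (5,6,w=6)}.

Step 1: Build adjacency list with weights:
  1: 3(w=1), 4(w=2)
  2: 3(w=6), 5(w=5)
  3: 1(w=1), 2(w=6), 4(w=1), 5(w=3)
  4: 1(w=2), 3(w=1), 5(w=3), 6(w=4)
  5: 2(w=5), 3(w=3), 4(w=3), 6(w=6)
  6: 4(w=4), 5(w=6)

Step 2: Apply Dijkstra's algorithm from vertex 6:
  Visit vertex 6 (distance=0)
    Update dist[4] = 4
    Update dist[5] = 6
  Visit vertex 4 (distance=4)
    Update dist[1] = 6
    Update dist[3] = 5
  Visit vertex 3 (distance=5)
    Update dist[2] = 11

Step 3: Shortest path: 6 -> 4 -> 3
Total weight: 4 + 1 = 5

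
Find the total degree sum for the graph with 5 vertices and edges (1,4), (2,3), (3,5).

Step 1: Count edges incident to each vertex:
  deg(1) = 1 (neighbors: 4)
  deg(2) = 1 (neighbors: 3)
  deg(3) = 2 (neighbors: 2, 5)
  deg(4) = 1 (neighbors: 1)
  deg(5) = 1 (neighbors: 3)

Step 2: Sum all degrees:
  1 + 1 + 2 + 1 + 1 = 6

Verification: sum of degrees = 2 * |E| = 2 * 3 = 6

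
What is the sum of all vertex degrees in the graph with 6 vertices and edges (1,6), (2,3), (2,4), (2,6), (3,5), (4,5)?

Step 1: Count edges incident to each vertex:
  deg(1) = 1 (neighbors: 6)
  deg(2) = 3 (neighbors: 3, 4, 6)
  deg(3) = 2 (neighbors: 2, 5)
  deg(4) = 2 (neighbors: 2, 5)
  deg(5) = 2 (neighbors: 3, 4)
  deg(6) = 2 (neighbors: 1, 2)

Step 2: Sum all degrees:
  1 + 3 + 2 + 2 + 2 + 2 = 12

Verification: sum of degrees = 2 * |E| = 2 * 6 = 12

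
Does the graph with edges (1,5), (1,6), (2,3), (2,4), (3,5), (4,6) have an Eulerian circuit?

Step 1: Find the degree of each vertex:
  deg(1) = 2
  deg(2) = 2
  deg(3) = 2
  deg(4) = 2
  deg(5) = 2
  deg(6) = 2

Step 2: Count vertices with odd degree:
  All vertices have even degree (0 odd-degree vertices)

Step 3: Apply Euler's theorem:
  - Eulerian circuit exists iff graph is connected and all vertices have even degree
  - Eulerian path exists iff graph is connected and has 0 or 2 odd-degree vertices

Graph is connected with 0 odd-degree vertices.
Both Eulerian circuit and Eulerian path exist.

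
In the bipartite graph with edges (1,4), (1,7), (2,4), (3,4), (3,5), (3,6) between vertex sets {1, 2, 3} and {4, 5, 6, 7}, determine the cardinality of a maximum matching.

Step 1: List the neighbors of each left vertex:
  1: 4, 7
  2: 4
  3: 4, 5, 6

Step 2: Greedily match left vertices, then look for augmenting paths:
  Match 1 -- 7
  Match 2 -- 4
  Match 3 -- 5
  No augmenting path remains.

Step 3: Verify this is maximum:
  Matching size 3 = min(|L|, |R|) = min(3, 4), which is an upper bound, so this matching is maximum.

Maximum matching: {(1,7), (2,4), (3,5)}
Size: 3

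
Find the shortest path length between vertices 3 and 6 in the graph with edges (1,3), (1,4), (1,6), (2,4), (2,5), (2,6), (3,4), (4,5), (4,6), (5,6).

Step 1: Build adjacency list:
  1: 3, 4, 6
  2: 4, 5, 6
  3: 1, 4
  4: 1, 2, 3, 5, 6
  5: 2, 4, 6
  6: 1, 2, 4, 5

Step 2: BFS from vertex 3 to find shortest path to 6:
  vertex 1 reached at distance 1
  vertex 4 reached at distance 1
  vertex 6 reached at distance 2

Step 3: Shortest path: 3 -> 1 -> 6
Path length: 2 edges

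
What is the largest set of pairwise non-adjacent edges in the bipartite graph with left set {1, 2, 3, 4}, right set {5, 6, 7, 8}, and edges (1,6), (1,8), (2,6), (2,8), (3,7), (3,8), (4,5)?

Step 1: List the neighbors of each left vertex:
  1: 6, 8
  2: 6, 8
  3: 7, 8
  4: 5

Step 2: Greedily match left vertices, then look for augmenting paths:
  Match 1 -- 6
  Match 2 -- 8
  Match 3 -- 7
  Match 4 -- 5
  No augmenting path remains.

Step 3: Verify this is maximum:
  Matching size 4 = min(|L|, |R|) = min(4, 4), which is an upper bound, so this matching is maximum.

Maximum matching: {(1,6), (2,8), (3,7), (4,5)}
Size: 4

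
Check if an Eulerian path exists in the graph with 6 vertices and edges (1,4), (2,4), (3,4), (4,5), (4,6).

Step 1: Find the degree of each vertex:
  deg(1) = 1
  deg(2) = 1
  deg(3) = 1
  deg(4) = 5
  deg(5) = 1
  deg(6) = 1

Step 2: Count vertices with odd degree:
  Odd-degree vertices: 1, 2, 3, 4, 5, 6 (6 total)

Step 3: Apply Euler's theorem:
  - Eulerian circuit exists iff graph is connected and all vertices have even degree
  - Eulerian path exists iff graph is connected and has 0 or 2 odd-degree vertices

Graph has 6 odd-degree vertices (need 0 or 2).
Neither Eulerian path nor Eulerian circuit exists.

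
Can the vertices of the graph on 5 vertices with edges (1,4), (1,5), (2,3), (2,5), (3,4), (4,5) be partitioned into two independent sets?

Step 1: Attempt 2-coloring using BFS:
  Start at vertex 1, assign color 0
  Color vertex 4 with color 1 (neighbor of 1)
  Color vertex 5 with color 1 (neighbor of 1)
  Color vertex 3 with color 0 (neighbor of 4)

Step 2: Conflict found! Vertices 4 and 5 are adjacent but have the same color.
This means the graph contains an odd cycle.

The graph is NOT bipartite.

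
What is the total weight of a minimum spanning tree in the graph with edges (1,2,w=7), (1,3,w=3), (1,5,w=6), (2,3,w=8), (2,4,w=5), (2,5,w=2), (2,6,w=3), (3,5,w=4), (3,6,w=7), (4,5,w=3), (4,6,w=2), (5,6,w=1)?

Apply Kruskal's algorithm (sort edges by weight, add if no cycle):

Sorted edges by weight:
  (5,6) w=1
  (2,5) w=2
  (4,6) w=2
  (1,3) w=3
  (2,6) w=3
  (4,5) w=3
  (3,5) w=4
  (2,4) w=5
  (1,5) w=6
  (1,2) w=7
  (3,6) w=7
  (2,3) w=8

Add edge (5,6) w=1 -- no cycle. Running total: 1
Add edge (2,5) w=2 -- no cycle. Running total: 3
Add edge (4,6) w=2 -- no cycle. Running total: 5
Add edge (1,3) w=3 -- no cycle. Running total: 8
Skip edge (2,6) w=3 -- would create cycle
Skip edge (4,5) w=3 -- would create cycle
Add edge (3,5) w=4 -- no cycle. Running total: 12

MST edges: (5,6,w=1), (2,5,w=2), (4,6,w=2), (1,3,w=3), (3,5,w=4)
Total MST weight: 1 + 2 + 2 + 3 + 4 = 12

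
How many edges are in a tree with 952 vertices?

A tree on n vertices always has exactly n - 1 edges.
For n = 952: edges = 952 - 1 = 951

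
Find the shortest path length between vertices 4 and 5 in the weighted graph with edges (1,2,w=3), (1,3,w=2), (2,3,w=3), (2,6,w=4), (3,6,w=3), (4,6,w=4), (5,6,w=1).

Step 1: Build adjacency list with weights:
  1: 2(w=3), 3(w=2)
  2: 1(w=3), 3(w=3), 6(w=4)
  3: 1(w=2), 2(w=3), 6(w=3)
  4: 6(w=4)
  5: 6(w=1)
  6: 2(w=4), 3(w=3), 4(w=4), 5(w=1)

Step 2: Apply Dijkstra's algorithm from vertex 4:
  Visit vertex 4 (distance=0)
    Update dist[6] = 4
  Visit vertex 6 (distance=4)
    Update dist[2] = 8
    Update dist[3] = 7
    Update dist[5] = 5
  Visit vertex 5 (distance=5)

Step 3: Shortest path: 4 -> 6 -> 5
Total weight: 4 + 1 = 5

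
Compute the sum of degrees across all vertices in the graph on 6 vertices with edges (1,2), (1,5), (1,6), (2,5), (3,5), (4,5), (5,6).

Step 1: Count edges incident to each vertex:
  deg(1) = 3 (neighbors: 2, 5, 6)
  deg(2) = 2 (neighbors: 1, 5)
  deg(3) = 1 (neighbors: 5)
  deg(4) = 1 (neighbors: 5)
  deg(5) = 5 (neighbors: 1, 2, 3, 4, 6)
  deg(6) = 2 (neighbors: 1, 5)

Step 2: Sum all degrees:
  3 + 2 + 1 + 1 + 5 + 2 = 14

Verification: sum of degrees = 2 * |E| = 2 * 7 = 14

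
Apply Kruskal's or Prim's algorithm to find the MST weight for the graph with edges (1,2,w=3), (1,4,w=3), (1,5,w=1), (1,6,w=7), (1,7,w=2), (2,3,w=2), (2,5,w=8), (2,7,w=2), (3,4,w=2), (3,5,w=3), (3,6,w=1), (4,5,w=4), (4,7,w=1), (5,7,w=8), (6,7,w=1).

Apply Kruskal's algorithm (sort edges by weight, add if no cycle):

Sorted edges by weight:
  (1,5) w=1
  (3,6) w=1
  (4,7) w=1
  (6,7) w=1
  (1,7) w=2
  (2,3) w=2
  (2,7) w=2
  (3,4) w=2
  (1,4) w=3
  (1,2) w=3
  (3,5) w=3
  (4,5) w=4
  (1,6) w=7
  (2,5) w=8
  (5,7) w=8

Add edge (1,5) w=1 -- no cycle. Running total: 1
Add edge (3,6) w=1 -- no cycle. Running total: 2
Add edge (4,7) w=1 -- no cycle. Running total: 3
Add edge (6,7) w=1 -- no cycle. Running total: 4
Add edge (1,7) w=2 -- no cycle. Running total: 6
Add edge (2,3) w=2 -- no cycle. Running total: 8

MST edges: (1,5,w=1), (3,6,w=1), (4,7,w=1), (6,7,w=1), (1,7,w=2), (2,3,w=2)
Total MST weight: 1 + 1 + 1 + 1 + 2 + 2 = 8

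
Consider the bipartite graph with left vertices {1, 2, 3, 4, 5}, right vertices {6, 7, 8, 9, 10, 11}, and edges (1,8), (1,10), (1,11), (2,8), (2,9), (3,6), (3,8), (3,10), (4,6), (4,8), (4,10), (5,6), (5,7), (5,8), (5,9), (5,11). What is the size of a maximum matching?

Step 1: List the neighbors of each left vertex:
  1: 8, 10, 11
  2: 8, 9
  3: 6, 8, 10
  4: 6, 8, 10
  5: 6, 7, 8, 9, 11

Step 2: Greedily match left vertices, then look for augmenting paths:
  Match 1 -- 8
  Match 2 -- 9
  Match 3 -- 6
  Match 4 -- 10
  Match 5 -- 7
  No augmenting path remains.

Step 3: Verify this is maximum:
  Matching size 5 = min(|L|, |R|) = min(5, 6), which is an upper bound, so this matching is maximum.

Maximum matching: {(1,8), (2,9), (3,6), (4,10), (5,7)}
Size: 5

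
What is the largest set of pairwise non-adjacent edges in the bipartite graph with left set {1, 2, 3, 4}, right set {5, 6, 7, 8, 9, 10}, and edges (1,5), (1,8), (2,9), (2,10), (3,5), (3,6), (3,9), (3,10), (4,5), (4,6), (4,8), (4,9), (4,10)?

Step 1: List the neighbors of each left vertex:
  1: 5, 8
  2: 9, 10
  3: 5, 6, 9, 10
  4: 5, 6, 8, 9, 10

Step 2: Greedily match left vertices, then look for augmenting paths:
  Match 1 -- 5
  Match 2 -- 9
  Match 3 -- 6
  Match 4 -- 8
  No augmenting path remains.

Step 3: Verify this is maximum:
  Matching size 4 = min(|L|, |R|) = min(4, 6), which is an upper bound, so this matching is maximum.

Maximum matching: {(1,5), (2,9), (3,6), (4,8)}
Size: 4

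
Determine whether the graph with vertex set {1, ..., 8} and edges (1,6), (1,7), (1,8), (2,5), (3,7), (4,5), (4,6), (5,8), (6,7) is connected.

Step 1: Build adjacency list from edges:
  1: 6, 7, 8
  2: 5
  3: 7
  4: 5, 6
  5: 2, 4, 8
  6: 1, 4, 7
  7: 1, 3, 6
  8: 1, 5

Step 2: Run BFS/DFS from vertex 1:
  Visited: {1, 6, 7, 8, 4, 3, 5, 2}
  Reached 8 of 8 vertices

Step 3: All 8 vertices reached from vertex 1, so the graph is connected.
Answer: Yes, the graph is connected.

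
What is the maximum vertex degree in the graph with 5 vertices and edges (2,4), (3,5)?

Step 1: Count edges incident to each vertex:
  deg(1) = 0 (neighbors: none)
  deg(2) = 1 (neighbors: 4)
  deg(3) = 1 (neighbors: 5)
  deg(4) = 1 (neighbors: 2)
  deg(5) = 1 (neighbors: 3)

Step 2: Find maximum:
  max(0, 1, 1, 1, 1) = 1 (vertex 2)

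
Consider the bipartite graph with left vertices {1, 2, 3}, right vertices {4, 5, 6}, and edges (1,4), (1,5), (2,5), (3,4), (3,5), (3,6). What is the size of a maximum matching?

Step 1: List the neighbors of each left vertex:
  1: 4, 5
  2: 5
  3: 4, 5, 6

Step 2: Greedily match left vertices, then look for augmenting paths:
  Match 1 -- 4
  Match 2 -- 5
  Match 3 -- 6
  No augmenting path remains.

Step 3: Verify this is maximum:
  Matching size 3 = min(|L|, |R|) = min(3, 3), which is an upper bound, so this matching is maximum.

Maximum matching: {(1,4), (2,5), (3,6)}
Size: 3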